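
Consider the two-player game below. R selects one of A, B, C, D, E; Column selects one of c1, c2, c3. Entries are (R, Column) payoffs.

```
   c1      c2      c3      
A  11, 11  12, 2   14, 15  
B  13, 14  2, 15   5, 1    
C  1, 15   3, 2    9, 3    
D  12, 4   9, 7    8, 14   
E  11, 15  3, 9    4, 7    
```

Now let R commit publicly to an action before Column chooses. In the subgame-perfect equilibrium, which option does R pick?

A

Column best-responds to each possible R move:
- A → Column plays c3 (best of 11, 2, 15); R gets 14.
- B → Column plays c2 (best of 14, 15, 1); R gets 2.
- C → Column plays c1 (best of 15, 2, 3); R gets 1.
- D → Column plays c3 (best of 4, 7, 14); R gets 8.
- E → Column plays c1 (best of 15, 9, 7); R gets 11.
R's induced payoffs are 14, 2, 1, 8, 11, so R commits to A. Subgame-perfect outcome: (A, c3) with payoffs (14, 15).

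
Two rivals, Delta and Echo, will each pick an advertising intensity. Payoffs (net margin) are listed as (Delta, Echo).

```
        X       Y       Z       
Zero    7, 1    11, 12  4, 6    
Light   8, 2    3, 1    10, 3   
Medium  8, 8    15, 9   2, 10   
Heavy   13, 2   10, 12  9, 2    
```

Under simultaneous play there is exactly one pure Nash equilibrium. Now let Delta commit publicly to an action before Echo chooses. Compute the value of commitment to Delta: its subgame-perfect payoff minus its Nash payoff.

1

Echo best-responds to each possible Delta move:
- Zero: BR = Y, leader payoff 11.
- Light: BR = Z, leader payoff 10.
- Medium: BR = Z, leader payoff 2.
- Heavy: BR = Y, leader payoff 10.
Maximizing over 11, 10, 2, 10, Delta chooses Zero. Subgame-perfect outcome: (Zero, Y) with payoffs (11, 12).
For the simultaneous game, intersect best replies.
Delta's best replies: X→Heavy; Y→Medium; Z→Light.
Echo's best replies: Zero→Y; Light→Z; Medium→Z; Heavy→Y.
Only (Light, Z) has each player best-responding; Nash payoffs (10, 3).
Delta's commitment gain: 11 − 10 = 1.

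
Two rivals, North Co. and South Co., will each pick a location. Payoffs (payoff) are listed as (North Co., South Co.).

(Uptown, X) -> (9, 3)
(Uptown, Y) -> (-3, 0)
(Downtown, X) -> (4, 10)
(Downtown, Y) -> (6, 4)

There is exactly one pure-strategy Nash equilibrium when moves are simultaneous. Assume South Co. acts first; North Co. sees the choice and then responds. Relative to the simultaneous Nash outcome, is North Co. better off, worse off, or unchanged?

North Co. best-responds to each possible South Co. move:
- X: North Co. compares 9, 4 and picks Uptown; South Co. would get 3.
- Y: North Co. compares -3, 6 and picks Downtown; South Co. would get 4.
Among 3, 4, the best is 4 at Y. Subgame-perfect outcome: (Downtown, Y) with payoffs (6, 4).
Now find the simultaneous Nash equilibrium.
North Co.'s best replies: X→Uptown; Y→Downtown.
South Co.'s best replies: Uptown→X; Downtown→X.
Only (Uptown, X) has each player best-responding; Nash payoffs (9, 3).
North Co. earns 6 sequentially versus 9 at the Nash outcome: worse off.

worse off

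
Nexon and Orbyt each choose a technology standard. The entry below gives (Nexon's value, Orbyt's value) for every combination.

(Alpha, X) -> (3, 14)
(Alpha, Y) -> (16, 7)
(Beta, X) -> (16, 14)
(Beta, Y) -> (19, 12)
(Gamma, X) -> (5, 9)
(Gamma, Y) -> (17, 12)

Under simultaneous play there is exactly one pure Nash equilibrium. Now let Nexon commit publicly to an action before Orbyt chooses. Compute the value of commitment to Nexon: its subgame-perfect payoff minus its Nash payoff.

1

Orbyt best-responds to each possible Nexon move:
- Alpha: BR = X, leader payoff 3.
- Beta: BR = X, leader payoff 16.
- Gamma: BR = Y, leader payoff 17.
Among 3, 16, 17, the best is 17 at Gamma. Subgame-perfect outcome: (Gamma, Y) with payoffs (17, 12).
Now find the simultaneous Nash equilibrium.
Nexon's best replies: X→Beta; Y→Beta.
Orbyt's best replies: Alpha→X; Beta→X; Gamma→Y.
The unique mutual best reply is (Beta, X), giving (16, 14).
Nexon's commitment gain: 17 − 16 = 1.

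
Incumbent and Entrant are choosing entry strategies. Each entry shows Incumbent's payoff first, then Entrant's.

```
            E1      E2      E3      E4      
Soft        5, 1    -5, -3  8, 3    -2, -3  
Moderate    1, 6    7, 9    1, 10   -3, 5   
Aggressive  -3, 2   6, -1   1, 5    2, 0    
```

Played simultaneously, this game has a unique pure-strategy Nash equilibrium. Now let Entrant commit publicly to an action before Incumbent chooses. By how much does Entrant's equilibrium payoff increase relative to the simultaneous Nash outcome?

6

Solve by backward induction (Entrant leads).
- E1: Incumbent compares 5, 1, -3 and picks Soft; Entrant would get 1.
- E2: Incumbent compares -5, 7, 6 and picks Moderate; Entrant would get 9.
- E3: Incumbent compares 8, 1, 1 and picks Soft; Entrant would get 3.
- E4: Incumbent compares -2, -3, 2 and picks Aggressive; Entrant would get 0.
Among 1, 9, 3, 0, the best is 9 at E2. Subgame-perfect outcome: (Moderate, E2) with payoffs (7, 9).
Under simultaneous play:
Incumbent's best replies: E1→Soft; E2→Moderate; E3→Soft; E4→Aggressive.
Entrant's best replies: Soft→E3; Moderate→E3; Aggressive→E3.
The unique mutual best reply is (Soft, E3), giving (8, 3).
Entrant's commitment gain: 9 − 3 = 6.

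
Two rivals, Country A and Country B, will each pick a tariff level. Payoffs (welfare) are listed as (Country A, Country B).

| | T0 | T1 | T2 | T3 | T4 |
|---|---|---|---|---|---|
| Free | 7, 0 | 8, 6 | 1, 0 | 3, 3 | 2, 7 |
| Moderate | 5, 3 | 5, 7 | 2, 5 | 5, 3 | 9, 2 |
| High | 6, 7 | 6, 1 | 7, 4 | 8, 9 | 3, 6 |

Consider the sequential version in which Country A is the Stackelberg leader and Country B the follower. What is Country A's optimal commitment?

High

Country B best-responds to each possible Country A move:
- Free → Country B plays T4 (best of 0, 6, 0, 3, 7); Country A gets 2.
- Moderate → Country B plays T1 (best of 3, 7, 5, 3, 2); Country A gets 5.
- High → Country B plays T3 (best of 7, 1, 4, 9, 6); Country A gets 8.
Maximizing over 2, 5, 8, Country A chooses High. Subgame-perfect outcome: (High, T3) with payoffs (8, 9).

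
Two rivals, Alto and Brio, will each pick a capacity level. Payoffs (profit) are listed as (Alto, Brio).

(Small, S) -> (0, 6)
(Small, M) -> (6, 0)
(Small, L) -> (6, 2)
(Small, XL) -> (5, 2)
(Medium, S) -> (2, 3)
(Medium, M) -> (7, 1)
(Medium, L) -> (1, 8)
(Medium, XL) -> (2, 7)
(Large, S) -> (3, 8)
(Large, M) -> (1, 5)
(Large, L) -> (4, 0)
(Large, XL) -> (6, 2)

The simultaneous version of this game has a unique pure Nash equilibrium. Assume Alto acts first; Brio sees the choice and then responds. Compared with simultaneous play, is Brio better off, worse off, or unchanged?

unchanged

Backward induction with Alto moving first.
- Small → Brio plays S (best of 6, 0, 2, 2); Alto gets 0.
- Medium → Brio plays L (best of 3, 1, 8, 7); Alto gets 1.
- Large → Brio plays S (best of 8, 5, 0, 2); Alto gets 3.
Among 0, 1, 3, the best is 3 at Large. Subgame-perfect outcome: (Large, S) with payoffs (3, 8).
Under simultaneous play:
Alto's best replies: S→Large; M→Medium; L→Small; XL→Large.
Brio's best replies: Small→S; Medium→L; Large→S.
Only (Large, S) has each player best-responding; Nash payoffs (3, 8).
Brio earns 8 sequentially versus 8 at the Nash outcome: unchanged.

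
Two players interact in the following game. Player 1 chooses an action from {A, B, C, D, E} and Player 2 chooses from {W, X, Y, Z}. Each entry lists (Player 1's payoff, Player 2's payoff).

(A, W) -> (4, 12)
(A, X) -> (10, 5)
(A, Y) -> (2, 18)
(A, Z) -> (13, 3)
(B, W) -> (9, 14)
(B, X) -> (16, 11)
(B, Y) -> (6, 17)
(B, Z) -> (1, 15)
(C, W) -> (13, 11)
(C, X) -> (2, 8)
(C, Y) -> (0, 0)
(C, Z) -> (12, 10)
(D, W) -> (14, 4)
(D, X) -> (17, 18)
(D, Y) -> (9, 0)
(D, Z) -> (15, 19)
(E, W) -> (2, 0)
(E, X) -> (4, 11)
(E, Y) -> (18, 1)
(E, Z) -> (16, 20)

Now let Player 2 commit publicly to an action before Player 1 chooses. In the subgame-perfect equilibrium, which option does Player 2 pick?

Work backward from Player 1's decision.
- W: BR = D, leader payoff 4.
- X: BR = D, leader payoff 18.
- Y: BR = E, leader payoff 1.
- Z: BR = E, leader payoff 20.
Player 2's induced payoffs are 4, 18, 1, 20, so Player 2 commits to Z. Subgame-perfect outcome: (E, Z) with payoffs (16, 20).

Z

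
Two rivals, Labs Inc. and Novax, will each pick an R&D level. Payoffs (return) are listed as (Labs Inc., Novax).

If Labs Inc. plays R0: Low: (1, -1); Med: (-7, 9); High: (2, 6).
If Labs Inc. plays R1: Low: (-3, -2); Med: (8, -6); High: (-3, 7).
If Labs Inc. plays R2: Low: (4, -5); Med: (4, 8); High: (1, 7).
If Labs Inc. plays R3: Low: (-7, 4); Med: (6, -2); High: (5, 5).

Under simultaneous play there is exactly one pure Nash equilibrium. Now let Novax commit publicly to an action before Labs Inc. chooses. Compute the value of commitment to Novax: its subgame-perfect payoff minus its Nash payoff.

Backward induction with Novax moving first.
- Low: Labs Inc. compares 1, -3, 4, -7 and picks R2; Novax would get -5.
- Med: Labs Inc. compares -7, 8, 4, 6 and picks R1; Novax would get -6.
- High: Labs Inc. compares 2, -3, 1, 5 and picks R3; Novax would get 5.
Maximizing over -5, -6, 5, Novax chooses High. Subgame-perfect outcome: (R3, High) with payoffs (5, 5).
For the simultaneous game, intersect best replies.
Labs Inc.'s best replies: Low→R2; Med→R1; High→R3.
Novax's best replies: R0→Med; R1→High; R2→Med; R3→High.
Only (R3, High) has each player best-responding; Nash payoffs (5, 5).
Novax's commitment gain: 5 − 5 = 0.

0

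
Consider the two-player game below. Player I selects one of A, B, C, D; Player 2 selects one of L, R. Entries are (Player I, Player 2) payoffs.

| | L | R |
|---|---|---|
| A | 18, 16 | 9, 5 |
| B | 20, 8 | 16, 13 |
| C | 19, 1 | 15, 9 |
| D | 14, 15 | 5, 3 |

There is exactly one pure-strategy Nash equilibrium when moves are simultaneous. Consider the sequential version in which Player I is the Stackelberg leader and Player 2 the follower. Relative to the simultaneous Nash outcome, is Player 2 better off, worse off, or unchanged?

Player 2 best-responds to each possible Player I move:
- A: Player 2 compares 16, 5 and picks L; Player I would get 18.
- B: Player 2 compares 8, 13 and picks R; Player I would get 16.
- C: Player 2 compares 1, 9 and picks R; Player I would get 15.
- D: Player 2 compares 15, 3 and picks L; Player I would get 14.
Among 18, 16, 15, 14, the best is 18 at A. Subgame-perfect outcome: (A, L) with payoffs (18, 16).
For the simultaneous game, intersect best replies.
Player I's best replies: L→B; R→B.
Player 2's best replies: A→L; B→R; C→R; D→L.
The unique mutual best reply is (B, R), giving (16, 13).
Player 2 earns 16 sequentially versus 13 at the Nash outcome: better off.

better off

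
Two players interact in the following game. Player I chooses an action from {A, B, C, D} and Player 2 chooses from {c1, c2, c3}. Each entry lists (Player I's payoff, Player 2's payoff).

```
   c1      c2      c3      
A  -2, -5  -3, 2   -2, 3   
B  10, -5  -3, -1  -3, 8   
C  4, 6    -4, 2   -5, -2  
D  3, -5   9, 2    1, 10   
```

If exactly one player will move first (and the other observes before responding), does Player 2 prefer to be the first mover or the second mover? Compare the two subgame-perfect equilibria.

first

If Player I leads: Player 2's best replies are A→c3, B→c3, C→c1, D→c3; Player I's induced payoffs -2, -3, 4, 1; outcome (C, c1), payoffs (4, 6).
If Player 2 leads: Player I's best replies are c1→B, c2→D, c3→D; Player 2's induced payoffs -5, 2, 10; outcome (D, c3), payoffs (1, 10).
Player 2 gets 10 moving first and 6 moving second, so Player 2 prefers to move first.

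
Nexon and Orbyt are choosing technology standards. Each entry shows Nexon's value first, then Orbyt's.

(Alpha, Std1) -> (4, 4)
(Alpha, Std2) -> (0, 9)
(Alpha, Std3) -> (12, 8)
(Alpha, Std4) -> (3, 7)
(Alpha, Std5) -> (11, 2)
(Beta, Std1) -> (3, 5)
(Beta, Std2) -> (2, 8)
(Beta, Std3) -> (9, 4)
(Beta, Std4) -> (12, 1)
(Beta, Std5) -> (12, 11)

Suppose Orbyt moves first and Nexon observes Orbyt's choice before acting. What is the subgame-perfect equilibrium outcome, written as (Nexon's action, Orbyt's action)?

Nexon best-responds to each possible Orbyt move:
- Std1: Nexon compares 4, 3 and picks Alpha; Orbyt would get 4.
- Std2: Nexon compares 0, 2 and picks Beta; Orbyt would get 8.
- Std3: Nexon compares 12, 9 and picks Alpha; Orbyt would get 8.
- Std4: Nexon compares 3, 12 and picks Beta; Orbyt would get 1.
- Std5: Nexon compares 11, 12 and picks Beta; Orbyt would get 11.
Among 4, 8, 8, 1, 11, the best is 11 at Std5. Subgame-perfect outcome: (Beta, Std5) with payoffs (12, 11).

(Beta, Std5)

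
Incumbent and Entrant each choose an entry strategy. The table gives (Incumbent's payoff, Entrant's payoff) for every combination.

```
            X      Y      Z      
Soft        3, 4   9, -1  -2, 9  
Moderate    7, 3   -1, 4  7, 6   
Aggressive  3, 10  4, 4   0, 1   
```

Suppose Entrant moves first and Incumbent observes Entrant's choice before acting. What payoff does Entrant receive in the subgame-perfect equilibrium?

Backward induction with Entrant moving first.
- X: Incumbent compares 3, 7, 3 and picks Moderate; Entrant would get 3.
- Y: Incumbent compares 9, -1, 4 and picks Soft; Entrant would get -1.
- Z: Incumbent compares -2, 7, 0 and picks Moderate; Entrant would get 6.
Entrant's induced payoffs are 3, -1, 6, so Entrant commits to Z. Subgame-perfect outcome: (Moderate, Z) with payoffs (7, 6).

6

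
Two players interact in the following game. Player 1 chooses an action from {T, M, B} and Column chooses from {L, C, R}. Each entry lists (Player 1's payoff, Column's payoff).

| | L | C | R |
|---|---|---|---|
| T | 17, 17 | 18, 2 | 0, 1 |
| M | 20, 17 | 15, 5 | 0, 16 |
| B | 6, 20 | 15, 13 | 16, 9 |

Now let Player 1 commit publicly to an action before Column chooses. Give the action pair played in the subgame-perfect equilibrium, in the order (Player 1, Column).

Backward induction with Player 1 moving first.
- T: BR = L, leader payoff 17.
- M: BR = L, leader payoff 20.
- B: BR = L, leader payoff 6.
Among 17, 20, 6, the best is 20 at M. Subgame-perfect outcome: (M, L) with payoffs (20, 17).

(M, L)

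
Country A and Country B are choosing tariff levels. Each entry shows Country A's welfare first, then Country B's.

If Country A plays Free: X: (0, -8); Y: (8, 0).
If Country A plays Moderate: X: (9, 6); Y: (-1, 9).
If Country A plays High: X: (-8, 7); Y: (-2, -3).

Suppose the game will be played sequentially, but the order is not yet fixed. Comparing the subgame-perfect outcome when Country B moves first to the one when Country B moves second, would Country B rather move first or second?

If Country A leads: Country B's best replies are Free→Y, Moderate→Y, High→X; Country A's induced payoffs 8, -1, -8; outcome (Free, Y), payoffs (8, 0).
If Country B leads: Country A's best replies are X→Moderate, Y→Free; Country B's induced payoffs 6, 0; outcome (Moderate, X), payoffs (9, 6).
Country B gets 6 moving first and 0 moving second, so Country B prefers to move first.

first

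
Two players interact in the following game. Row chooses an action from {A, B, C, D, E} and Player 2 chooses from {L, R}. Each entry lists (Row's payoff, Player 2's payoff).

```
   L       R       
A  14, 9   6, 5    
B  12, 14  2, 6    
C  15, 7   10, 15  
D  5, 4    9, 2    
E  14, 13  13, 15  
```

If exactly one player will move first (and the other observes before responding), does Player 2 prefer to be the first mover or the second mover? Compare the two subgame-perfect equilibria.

If Row leads: Player 2's best replies are A→L, B→L, C→R, D→L, E→R; Row's induced payoffs 14, 12, 10, 5, 13; outcome (A, L), payoffs (14, 9).
If Player 2 leads: Row's best replies are L→C, R→E; Player 2's induced payoffs 7, 15; outcome (E, R), payoffs (13, 15).
Player 2 gets 15 moving first and 9 moving second, so Player 2 prefers to move first.

first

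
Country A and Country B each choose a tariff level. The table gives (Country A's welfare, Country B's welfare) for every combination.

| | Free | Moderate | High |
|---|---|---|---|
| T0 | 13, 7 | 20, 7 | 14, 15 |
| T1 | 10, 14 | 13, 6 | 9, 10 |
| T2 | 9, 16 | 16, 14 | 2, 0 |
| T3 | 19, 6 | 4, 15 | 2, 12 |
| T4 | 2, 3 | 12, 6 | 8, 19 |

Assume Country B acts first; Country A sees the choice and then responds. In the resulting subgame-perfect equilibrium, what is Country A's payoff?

Work backward from Country A's decision.
- Free: BR = T3, leader payoff 6.
- Moderate: BR = T0, leader payoff 7.
- High: BR = T0, leader payoff 15.
Maximizing over 6, 7, 15, Country B chooses High. Subgame-perfect outcome: (T0, High) with payoffs (14, 15).

14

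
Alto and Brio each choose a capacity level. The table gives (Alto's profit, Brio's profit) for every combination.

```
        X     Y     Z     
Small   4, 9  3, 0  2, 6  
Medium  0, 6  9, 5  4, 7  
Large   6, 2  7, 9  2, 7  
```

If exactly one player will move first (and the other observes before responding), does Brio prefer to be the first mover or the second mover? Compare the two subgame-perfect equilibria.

second

If Alto leads: Brio's best replies are Small→X, Medium→Z, Large→Y; Alto's induced payoffs 4, 4, 7; outcome (Large, Y), payoffs (7, 9).
If Brio leads: Alto's best replies are X→Large, Y→Medium, Z→Medium; Brio's induced payoffs 2, 5, 7; outcome (Medium, Z), payoffs (4, 7).
Brio gets 7 moving first and 9 moving second, so Brio prefers to move second.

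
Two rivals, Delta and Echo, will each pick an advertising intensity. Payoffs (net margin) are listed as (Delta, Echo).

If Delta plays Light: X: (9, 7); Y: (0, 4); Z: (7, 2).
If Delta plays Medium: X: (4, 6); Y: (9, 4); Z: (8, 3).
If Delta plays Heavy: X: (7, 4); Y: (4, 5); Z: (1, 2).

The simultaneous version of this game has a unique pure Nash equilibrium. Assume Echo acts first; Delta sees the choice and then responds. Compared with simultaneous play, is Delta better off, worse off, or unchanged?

unchanged

Solve by backward induction (Echo leads).
- X: BR = Light, leader payoff 7.
- Y: BR = Medium, leader payoff 4.
- Z: BR = Medium, leader payoff 3.
Among 7, 4, 3, the best is 7 at X. Subgame-perfect outcome: (Light, X) with payoffs (9, 7).
Under simultaneous play:
Delta's best replies: X→Light; Y→Medium; Z→Medium.
Echo's best replies: Light→X; Medium→X; Heavy→Y.
Only (Light, X) has each player best-responding; Nash payoffs (9, 7).
Delta earns 9 sequentially versus 9 at the Nash outcome: unchanged.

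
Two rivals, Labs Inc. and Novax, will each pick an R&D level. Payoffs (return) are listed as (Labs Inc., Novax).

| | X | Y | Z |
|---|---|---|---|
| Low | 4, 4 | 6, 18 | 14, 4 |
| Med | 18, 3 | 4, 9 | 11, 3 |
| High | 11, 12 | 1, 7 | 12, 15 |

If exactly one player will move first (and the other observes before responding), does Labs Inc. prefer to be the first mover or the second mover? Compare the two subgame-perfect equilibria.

If Labs Inc. leads: Novax's best replies are Low→Y, Med→Y, High→Z; Labs Inc.'s induced payoffs 6, 4, 12; outcome (High, Z), payoffs (12, 15).
If Novax leads: Labs Inc.'s best replies are X→Med, Y→Low, Z→Low; Novax's induced payoffs 3, 18, 4; outcome (Low, Y), payoffs (6, 18).
Labs Inc. gets 12 moving first and 6 moving second, so Labs Inc. prefers to move first.

first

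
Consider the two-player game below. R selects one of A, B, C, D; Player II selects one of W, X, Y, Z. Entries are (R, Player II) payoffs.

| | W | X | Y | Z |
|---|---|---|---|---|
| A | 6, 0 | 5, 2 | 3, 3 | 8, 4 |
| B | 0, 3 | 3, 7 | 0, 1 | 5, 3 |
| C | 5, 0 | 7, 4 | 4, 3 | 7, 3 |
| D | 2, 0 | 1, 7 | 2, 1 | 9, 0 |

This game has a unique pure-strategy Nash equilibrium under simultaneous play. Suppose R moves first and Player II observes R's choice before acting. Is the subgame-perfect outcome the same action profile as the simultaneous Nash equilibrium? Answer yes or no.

no

Backward induction with R moving first.
- A: Player II compares 0, 2, 3, 4 and picks Z; R would get 8.
- B: Player II compares 3, 7, 1, 3 and picks X; R would get 3.
- C: Player II compares 0, 4, 3, 3 and picks X; R would get 7.
- D: Player II compares 0, 7, 1, 0 and picks X; R would get 1.
Among 8, 3, 7, 1, the best is 8 at A. Subgame-perfect outcome: (A, Z) with payoffs (8, 4).
Under simultaneous play:
R's best replies: W→A; X→C; Y→C; Z→D.
Player II's best replies: A→Z; B→X; C→X; D→X.
Only (C, X) has each player best-responding; Nash payoffs (7, 4).
Sequential outcome (A, Z) differs from the Nash profile (C, X).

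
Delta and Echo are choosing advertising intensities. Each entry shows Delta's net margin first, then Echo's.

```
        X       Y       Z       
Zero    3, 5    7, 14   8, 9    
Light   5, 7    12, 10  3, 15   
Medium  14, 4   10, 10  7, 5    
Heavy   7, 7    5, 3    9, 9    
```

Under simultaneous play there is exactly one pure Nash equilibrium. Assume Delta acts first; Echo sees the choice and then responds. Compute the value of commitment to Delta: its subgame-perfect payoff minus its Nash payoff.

1

Solve by backward induction (Delta leads).
- Zero: Echo compares 5, 14, 9 and picks Y; Delta would get 7.
- Light: Echo compares 7, 10, 15 and picks Z; Delta would get 3.
- Medium: Echo compares 4, 10, 5 and picks Y; Delta would get 10.
- Heavy: Echo compares 7, 3, 9 and picks Z; Delta would get 9.
Delta's induced payoffs are 7, 3, 10, 9, so Delta commits to Medium. Subgame-perfect outcome: (Medium, Y) with payoffs (10, 10).
Under simultaneous play:
Delta's best replies: X→Medium; Y→Light; Z→Heavy.
Echo's best replies: Zero→Y; Light→Z; Medium→Y; Heavy→Z.
Only (Heavy, Z) has each player best-responding; Nash payoffs (9, 9).
Delta's commitment gain: 10 − 9 = 1.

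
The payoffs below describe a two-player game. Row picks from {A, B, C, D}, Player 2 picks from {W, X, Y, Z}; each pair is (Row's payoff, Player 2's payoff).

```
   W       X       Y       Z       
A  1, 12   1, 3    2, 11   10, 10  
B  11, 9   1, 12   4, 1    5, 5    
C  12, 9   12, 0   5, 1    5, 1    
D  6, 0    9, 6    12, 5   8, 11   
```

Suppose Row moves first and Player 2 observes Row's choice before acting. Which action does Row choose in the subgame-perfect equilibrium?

C

Backward induction with Row moving first.
- A: Player 2 compares 12, 3, 11, 10 and picks W; Row would get 1.
- B: Player 2 compares 9, 12, 1, 5 and picks X; Row would get 1.
- C: Player 2 compares 9, 0, 1, 1 and picks W; Row would get 12.
- D: Player 2 compares 0, 6, 5, 11 and picks Z; Row would get 8.
Maximizing over 1, 1, 12, 8, Row chooses C. Subgame-perfect outcome: (C, W) with payoffs (12, 9).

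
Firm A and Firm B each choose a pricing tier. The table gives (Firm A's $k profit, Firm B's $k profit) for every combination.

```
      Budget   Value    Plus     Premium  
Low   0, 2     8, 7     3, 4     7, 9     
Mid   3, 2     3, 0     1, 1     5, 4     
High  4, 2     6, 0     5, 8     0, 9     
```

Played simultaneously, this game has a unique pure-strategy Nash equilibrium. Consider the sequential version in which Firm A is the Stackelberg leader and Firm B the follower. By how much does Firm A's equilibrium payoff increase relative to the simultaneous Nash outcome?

Backward induction with Firm A moving first.
- Low: Firm B compares 2, 7, 4, 9 and picks Premium; Firm A would get 7.
- Mid: Firm B compares 2, 0, 1, 4 and picks Premium; Firm A would get 5.
- High: Firm B compares 2, 0, 8, 9 and picks Premium; Firm A would get 0.
Maximizing over 7, 5, 0, Firm A chooses Low. Subgame-perfect outcome: (Low, Premium) with payoffs (7, 9).
Under simultaneous play:
Firm A's best replies: Budget→High; Value→Low; Plus→High; Premium→Low.
Firm B's best replies: Low→Premium; Mid→Premium; High→Premium.
Only (Low, Premium) has each player best-responding; Nash payoffs (7, 9).
Firm A's commitment gain: 7 − 7 = 0.

0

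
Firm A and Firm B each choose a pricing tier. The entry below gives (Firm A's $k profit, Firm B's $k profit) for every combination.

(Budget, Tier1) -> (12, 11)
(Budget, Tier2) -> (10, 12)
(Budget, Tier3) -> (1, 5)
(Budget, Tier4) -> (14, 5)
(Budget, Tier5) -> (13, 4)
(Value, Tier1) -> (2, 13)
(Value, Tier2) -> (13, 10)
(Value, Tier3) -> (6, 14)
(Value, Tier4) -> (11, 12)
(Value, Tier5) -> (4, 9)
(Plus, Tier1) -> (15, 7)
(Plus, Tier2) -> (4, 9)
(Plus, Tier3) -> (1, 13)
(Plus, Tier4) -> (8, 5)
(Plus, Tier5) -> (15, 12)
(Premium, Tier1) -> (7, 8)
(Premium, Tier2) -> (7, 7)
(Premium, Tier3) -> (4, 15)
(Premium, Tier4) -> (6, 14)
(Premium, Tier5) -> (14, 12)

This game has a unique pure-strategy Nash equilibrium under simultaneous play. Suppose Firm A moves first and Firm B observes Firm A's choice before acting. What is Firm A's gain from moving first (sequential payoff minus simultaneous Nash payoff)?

4

Firm B best-responds to each possible Firm A move:
- Budget: BR = Tier2, leader payoff 10.
- Value: BR = Tier3, leader payoff 6.
- Plus: BR = Tier3, leader payoff 1.
- Premium: BR = Tier3, leader payoff 4.
Among 10, 6, 1, 4, the best is 10 at Budget. Subgame-perfect outcome: (Budget, Tier2) with payoffs (10, 12).
Now find the simultaneous Nash equilibrium.
Firm A's best replies: Tier1→Plus; Tier2→Value; Tier3→Value; Tier4→Budget; Tier5→Plus.
Firm B's best replies: Budget→Tier2; Value→Tier3; Plus→Tier3; Premium→Tier3.
The unique mutual best reply is (Value, Tier3), giving (6, 14).
Firm A's commitment gain: 10 − 6 = 4.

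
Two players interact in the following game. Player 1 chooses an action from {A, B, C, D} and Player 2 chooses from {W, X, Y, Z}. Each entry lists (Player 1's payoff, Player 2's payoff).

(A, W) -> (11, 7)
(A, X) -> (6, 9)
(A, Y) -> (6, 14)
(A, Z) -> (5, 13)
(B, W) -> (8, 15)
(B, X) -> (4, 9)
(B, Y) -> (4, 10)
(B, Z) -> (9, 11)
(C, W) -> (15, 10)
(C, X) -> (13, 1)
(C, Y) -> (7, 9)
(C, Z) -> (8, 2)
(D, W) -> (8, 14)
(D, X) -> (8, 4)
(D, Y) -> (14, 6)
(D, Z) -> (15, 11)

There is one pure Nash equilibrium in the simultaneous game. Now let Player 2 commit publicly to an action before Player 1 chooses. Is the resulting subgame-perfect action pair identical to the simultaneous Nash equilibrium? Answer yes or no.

no

Backward induction with Player 2 moving first.
- W → Player 1 plays C (best of 11, 8, 15, 8); Player 2 gets 10.
- X → Player 1 plays C (best of 6, 4, 13, 8); Player 2 gets 1.
- Y → Player 1 plays D (best of 6, 4, 7, 14); Player 2 gets 6.
- Z → Player 1 plays D (best of 5, 9, 8, 15); Player 2 gets 11.
Maximizing over 10, 1, 6, 11, Player 2 chooses Z. Subgame-perfect outcome: (D, Z) with payoffs (15, 11).
For the simultaneous game, intersect best replies.
Player 1's best replies: W→C; X→C; Y→D; Z→D.
Player 2's best replies: A→Y; B→W; C→W; D→W.
The unique mutual best reply is (C, W), giving (15, 10).
Sequential outcome (D, Z) differs from the Nash profile (C, W).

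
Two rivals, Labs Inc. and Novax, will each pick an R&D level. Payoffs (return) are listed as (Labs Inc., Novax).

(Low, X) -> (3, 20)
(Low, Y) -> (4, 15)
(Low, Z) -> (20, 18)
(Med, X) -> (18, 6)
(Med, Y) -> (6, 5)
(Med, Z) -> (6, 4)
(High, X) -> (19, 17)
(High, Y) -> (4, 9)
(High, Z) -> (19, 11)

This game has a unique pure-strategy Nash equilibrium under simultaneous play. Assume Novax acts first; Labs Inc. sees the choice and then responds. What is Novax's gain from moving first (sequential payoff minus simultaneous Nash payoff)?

1

Work backward from Labs Inc.'s decision.
- X → Labs Inc. plays High (best of 3, 18, 19); Novax gets 17.
- Y → Labs Inc. plays Med (best of 4, 6, 4); Novax gets 5.
- Z → Labs Inc. plays Low (best of 20, 6, 19); Novax gets 18.
Novax's induced payoffs are 17, 5, 18, so Novax commits to Z. Subgame-perfect outcome: (Low, Z) with payoffs (20, 18).
Under simultaneous play:
Labs Inc.'s best replies: X→High; Y→Med; Z→Low.
Novax's best replies: Low→X; Med→X; High→X.
The unique mutual best reply is (High, X), giving (19, 17).
Novax's commitment gain: 18 − 17 = 1.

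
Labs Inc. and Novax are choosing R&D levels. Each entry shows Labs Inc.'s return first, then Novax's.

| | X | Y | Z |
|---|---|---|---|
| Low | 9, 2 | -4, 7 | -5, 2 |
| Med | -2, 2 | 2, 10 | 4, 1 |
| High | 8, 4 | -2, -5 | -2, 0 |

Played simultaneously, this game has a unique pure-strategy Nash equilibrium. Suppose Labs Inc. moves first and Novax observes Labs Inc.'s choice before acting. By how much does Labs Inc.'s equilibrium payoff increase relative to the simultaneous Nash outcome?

6

Backward induction with Labs Inc. moving first.
- Low → Novax plays Y (best of 2, 7, 2); Labs Inc. gets -4.
- Med → Novax plays Y (best of 2, 10, 1); Labs Inc. gets 2.
- High → Novax plays X (best of 4, -5, 0); Labs Inc. gets 8.
Maximizing over -4, 2, 8, Labs Inc. chooses High. Subgame-perfect outcome: (High, X) with payoffs (8, 4).
For the simultaneous game, intersect best replies.
Labs Inc.'s best replies: X→Low; Y→Med; Z→Med.
Novax's best replies: Low→Y; Med→Y; High→X.
The unique mutual best reply is (Med, Y), giving (2, 10).
Labs Inc.'s commitment gain: 8 − 2 = 6.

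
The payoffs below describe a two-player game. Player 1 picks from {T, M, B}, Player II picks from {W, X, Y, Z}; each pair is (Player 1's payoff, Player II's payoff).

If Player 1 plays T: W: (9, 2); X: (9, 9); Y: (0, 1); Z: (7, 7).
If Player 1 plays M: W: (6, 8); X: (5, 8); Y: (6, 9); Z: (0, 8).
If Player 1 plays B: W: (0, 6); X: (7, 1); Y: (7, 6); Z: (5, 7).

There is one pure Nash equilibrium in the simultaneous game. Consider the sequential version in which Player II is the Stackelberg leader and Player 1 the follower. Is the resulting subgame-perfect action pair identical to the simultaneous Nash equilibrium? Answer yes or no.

yes

Player 1 best-responds to each possible Player II move:
- W → Player 1 plays T (best of 9, 6, 0); Player II gets 2.
- X → Player 1 plays T (best of 9, 5, 7); Player II gets 9.
- Y → Player 1 plays B (best of 0, 6, 7); Player II gets 6.
- Z → Player 1 plays T (best of 7, 0, 5); Player II gets 7.
Among 2, 9, 6, 7, the best is 9 at X. Subgame-perfect outcome: (T, X) with payoffs (9, 9).
For the simultaneous game, intersect best replies.
Player 1's best replies: W→T; X→T; Y→B; Z→T.
Player II's best replies: T→X; M→Y; B→Z.
The unique mutual best reply is (T, X), giving (9, 9).
Sequential outcome (T, X) coincides with the Nash profile (T, X).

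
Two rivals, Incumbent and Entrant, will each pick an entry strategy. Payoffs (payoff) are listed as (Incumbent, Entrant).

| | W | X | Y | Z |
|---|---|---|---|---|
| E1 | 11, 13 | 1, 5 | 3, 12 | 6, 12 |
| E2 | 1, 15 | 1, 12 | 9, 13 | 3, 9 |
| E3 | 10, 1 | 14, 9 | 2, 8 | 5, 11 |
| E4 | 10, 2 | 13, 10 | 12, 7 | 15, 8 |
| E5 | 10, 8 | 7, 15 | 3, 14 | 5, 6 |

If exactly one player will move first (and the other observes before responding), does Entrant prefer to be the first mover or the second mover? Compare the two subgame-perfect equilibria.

first

If Incumbent leads: Entrant's best replies are E1→W, E2→W, E3→Z, E4→X, E5→X; Incumbent's induced payoffs 11, 1, 5, 13, 7; outcome (E4, X), payoffs (13, 10).
If Entrant leads: Incumbent's best replies are W→E1, X→E3, Y→E4, Z→E4; Entrant's induced payoffs 13, 9, 7, 8; outcome (E1, W), payoffs (11, 13).
Entrant gets 13 moving first and 10 moving second, so Entrant prefers to move first.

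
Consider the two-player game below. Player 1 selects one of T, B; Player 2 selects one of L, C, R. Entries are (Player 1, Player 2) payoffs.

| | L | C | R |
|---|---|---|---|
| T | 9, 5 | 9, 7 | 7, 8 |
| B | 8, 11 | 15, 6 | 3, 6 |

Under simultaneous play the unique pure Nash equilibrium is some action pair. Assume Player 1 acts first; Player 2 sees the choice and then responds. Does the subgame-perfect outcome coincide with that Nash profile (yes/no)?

Backward induction with Player 1 moving first.
- T: BR = R, leader payoff 7.
- B: BR = L, leader payoff 8.
Maximizing over 7, 8, Player 1 chooses B. Subgame-perfect outcome: (B, L) with payoffs (8, 11).
Under simultaneous play:
Player 1's best replies: L→T; C→B; R→T.
Player 2's best replies: T→R; B→L.
The unique mutual best reply is (T, R), giving (7, 8).
Sequential outcome (B, L) differs from the Nash profile (T, R).

no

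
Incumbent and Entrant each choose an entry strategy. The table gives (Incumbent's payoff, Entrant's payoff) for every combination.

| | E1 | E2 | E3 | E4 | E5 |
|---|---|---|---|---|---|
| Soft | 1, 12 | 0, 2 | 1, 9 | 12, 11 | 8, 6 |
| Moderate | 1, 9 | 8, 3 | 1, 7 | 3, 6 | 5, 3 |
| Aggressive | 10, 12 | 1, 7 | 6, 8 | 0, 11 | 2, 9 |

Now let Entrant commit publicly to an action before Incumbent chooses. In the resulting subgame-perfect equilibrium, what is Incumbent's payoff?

Backward induction with Entrant moving first.
- E1: Incumbent compares 1, 1, 10 and picks Aggressive; Entrant would get 12.
- E2: Incumbent compares 0, 8, 1 and picks Moderate; Entrant would get 3.
- E3: Incumbent compares 1, 1, 6 and picks Aggressive; Entrant would get 8.
- E4: Incumbent compares 12, 3, 0 and picks Soft; Entrant would get 11.
- E5: Incumbent compares 8, 5, 2 and picks Soft; Entrant would get 6.
Maximizing over 12, 3, 8, 11, 6, Entrant chooses E1. Subgame-perfect outcome: (Aggressive, E1) with payoffs (10, 12).

10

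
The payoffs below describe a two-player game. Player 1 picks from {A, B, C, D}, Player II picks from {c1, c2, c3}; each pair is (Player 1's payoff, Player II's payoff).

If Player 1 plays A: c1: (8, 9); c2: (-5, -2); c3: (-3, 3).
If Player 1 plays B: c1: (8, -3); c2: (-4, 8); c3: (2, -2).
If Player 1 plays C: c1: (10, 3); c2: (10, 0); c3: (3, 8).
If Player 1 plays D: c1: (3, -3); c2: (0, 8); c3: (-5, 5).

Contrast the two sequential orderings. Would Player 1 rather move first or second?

If Player 1 leads: Player II's best replies are A→c1, B→c2, C→c3, D→c2; Player 1's induced payoffs 8, -4, 3, 0; outcome (A, c1), payoffs (8, 9).
If Player II leads: Player 1's best replies are c1→C, c2→C, c3→C; Player II's induced payoffs 3, 0, 8; outcome (C, c3), payoffs (3, 8).
Player 1 gets 8 moving first and 3 moving second, so Player 1 prefers to move first.

first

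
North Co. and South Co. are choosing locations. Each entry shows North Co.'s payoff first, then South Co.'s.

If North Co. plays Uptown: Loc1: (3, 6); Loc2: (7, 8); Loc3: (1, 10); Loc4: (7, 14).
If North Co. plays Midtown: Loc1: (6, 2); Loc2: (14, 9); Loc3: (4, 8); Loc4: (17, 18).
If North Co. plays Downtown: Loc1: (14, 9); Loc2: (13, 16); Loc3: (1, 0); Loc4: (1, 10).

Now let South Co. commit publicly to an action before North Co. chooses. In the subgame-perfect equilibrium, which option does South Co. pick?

Loc4

Solve by backward induction (South Co. leads).
- Loc1 → North Co. plays Downtown (best of 3, 6, 14); South Co. gets 9.
- Loc2 → North Co. plays Midtown (best of 7, 14, 13); South Co. gets 9.
- Loc3 → North Co. plays Midtown (best of 1, 4, 1); South Co. gets 8.
- Loc4 → North Co. plays Midtown (best of 7, 17, 1); South Co. gets 18.
Among 9, 9, 8, 18, the best is 18 at Loc4. Subgame-perfect outcome: (Midtown, Loc4) with payoffs (17, 18).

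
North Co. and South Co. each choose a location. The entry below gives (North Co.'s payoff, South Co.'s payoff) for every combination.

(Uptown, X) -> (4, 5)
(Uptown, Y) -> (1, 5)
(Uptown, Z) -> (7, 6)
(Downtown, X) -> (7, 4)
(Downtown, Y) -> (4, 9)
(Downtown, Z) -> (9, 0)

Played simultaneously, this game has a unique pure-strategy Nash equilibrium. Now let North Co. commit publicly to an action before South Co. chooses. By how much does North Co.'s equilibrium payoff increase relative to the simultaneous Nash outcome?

Work backward from South Co.'s decision.
- Uptown: South Co. compares 5, 5, 6 and picks Z; North Co. would get 7.
- Downtown: South Co. compares 4, 9, 0 and picks Y; North Co. would get 4.
Maximizing over 7, 4, North Co. chooses Uptown. Subgame-perfect outcome: (Uptown, Z) with payoffs (7, 6).
Now find the simultaneous Nash equilibrium.
North Co.'s best replies: X→Downtown; Y→Downtown; Z→Downtown.
South Co.'s best replies: Uptown→Z; Downtown→Y.
Only (Downtown, Y) has each player best-responding; Nash payoffs (4, 9).
North Co.'s commitment gain: 7 − 4 = 3.

3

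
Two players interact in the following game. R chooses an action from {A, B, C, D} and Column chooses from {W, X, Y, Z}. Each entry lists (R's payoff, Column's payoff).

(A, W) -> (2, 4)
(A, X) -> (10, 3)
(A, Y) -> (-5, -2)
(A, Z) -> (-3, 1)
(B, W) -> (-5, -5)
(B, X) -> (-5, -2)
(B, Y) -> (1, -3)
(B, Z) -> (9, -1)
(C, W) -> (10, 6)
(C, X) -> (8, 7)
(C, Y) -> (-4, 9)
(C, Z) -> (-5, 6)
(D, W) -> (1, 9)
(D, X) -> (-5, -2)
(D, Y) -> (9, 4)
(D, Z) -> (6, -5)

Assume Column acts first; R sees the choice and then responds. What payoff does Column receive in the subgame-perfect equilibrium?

6

R best-responds to each possible Column move:
- W → R plays C (best of 2, -5, 10, 1); Column gets 6.
- X → R plays A (best of 10, -5, 8, -5); Column gets 3.
- Y → R plays D (best of -5, 1, -4, 9); Column gets 4.
- Z → R plays B (best of -3, 9, -5, 6); Column gets -1.
Column's induced payoffs are 6, 3, 4, -1, so Column commits to W. Subgame-perfect outcome: (C, W) with payoffs (10, 6).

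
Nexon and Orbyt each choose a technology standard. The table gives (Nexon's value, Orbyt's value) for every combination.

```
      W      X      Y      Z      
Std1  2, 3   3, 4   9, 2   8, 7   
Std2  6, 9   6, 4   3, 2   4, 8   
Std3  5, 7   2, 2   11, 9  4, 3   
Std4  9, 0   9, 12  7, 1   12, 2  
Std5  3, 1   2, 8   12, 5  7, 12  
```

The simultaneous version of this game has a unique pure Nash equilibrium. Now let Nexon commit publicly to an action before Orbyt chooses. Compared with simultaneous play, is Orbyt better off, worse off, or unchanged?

worse off

Backward induction with Nexon moving first.
- Std1 → Orbyt plays Z (best of 3, 4, 2, 7); Nexon gets 8.
- Std2 → Orbyt plays W (best of 9, 4, 2, 8); Nexon gets 6.
- Std3 → Orbyt plays Y (best of 7, 2, 9, 3); Nexon gets 11.
- Std4 → Orbyt plays X (best of 0, 12, 1, 2); Nexon gets 9.
- Std5 → Orbyt plays Z (best of 1, 8, 5, 12); Nexon gets 7.
Nexon's induced payoffs are 8, 6, 11, 9, 7, so Nexon commits to Std3. Subgame-perfect outcome: (Std3, Y) with payoffs (11, 9).
For the simultaneous game, intersect best replies.
Nexon's best replies: W→Std4; X→Std4; Y→Std5; Z→Std4.
Orbyt's best replies: Std1→Z; Std2→W; Std3→Y; Std4→X; Std5→Z.
Only (Std4, X) has each player best-responding; Nash payoffs (9, 12).
Orbyt earns 9 sequentially versus 12 at the Nash outcome: worse off.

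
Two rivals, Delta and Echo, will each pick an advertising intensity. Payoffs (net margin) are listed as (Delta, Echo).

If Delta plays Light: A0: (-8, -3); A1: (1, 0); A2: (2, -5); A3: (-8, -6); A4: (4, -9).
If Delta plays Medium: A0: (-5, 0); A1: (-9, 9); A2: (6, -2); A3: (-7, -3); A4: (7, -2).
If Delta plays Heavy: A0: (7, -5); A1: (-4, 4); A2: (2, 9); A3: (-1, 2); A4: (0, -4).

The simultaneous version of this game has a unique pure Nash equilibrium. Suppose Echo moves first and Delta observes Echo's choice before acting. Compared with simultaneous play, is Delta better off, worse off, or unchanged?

worse off

Delta best-responds to each possible Echo move:
- A0 → Delta plays Heavy (best of -8, -5, 7); Echo gets -5.
- A1 → Delta plays Light (best of 1, -9, -4); Echo gets 0.
- A2 → Delta plays Medium (best of 2, 6, 2); Echo gets -2.
- A3 → Delta plays Heavy (best of -8, -7, -1); Echo gets 2.
- A4 → Delta plays Medium (best of 4, 7, 0); Echo gets -2.
Echo's induced payoffs are -5, 0, -2, 2, -2, so Echo commits to A3. Subgame-perfect outcome: (Heavy, A3) with payoffs (-1, 2).
For the simultaneous game, intersect best replies.
Delta's best replies: A0→Heavy; A1→Light; A2→Medium; A3→Heavy; A4→Medium.
Echo's best replies: Light→A1; Medium→A1; Heavy→A2.
Only (Light, A1) has each player best-responding; Nash payoffs (1, 0).
Delta earns -1 sequentially versus 1 at the Nash outcome: worse off.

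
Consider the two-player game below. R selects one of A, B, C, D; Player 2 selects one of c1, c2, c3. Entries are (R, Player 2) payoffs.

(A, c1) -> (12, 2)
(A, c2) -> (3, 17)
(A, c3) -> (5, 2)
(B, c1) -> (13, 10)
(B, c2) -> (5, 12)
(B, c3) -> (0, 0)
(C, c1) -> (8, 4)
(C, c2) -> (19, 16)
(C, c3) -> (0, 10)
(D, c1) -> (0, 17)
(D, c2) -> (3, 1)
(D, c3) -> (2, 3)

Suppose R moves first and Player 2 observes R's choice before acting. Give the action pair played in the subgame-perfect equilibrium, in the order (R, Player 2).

(C, c2)

Solve by backward induction (R leads).
- A: BR = c2, leader payoff 3.
- B: BR = c2, leader payoff 5.
- C: BR = c2, leader payoff 19.
- D: BR = c1, leader payoff 0.
R's induced payoffs are 3, 5, 19, 0, so R commits to C. Subgame-perfect outcome: (C, c2) with payoffs (19, 16).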